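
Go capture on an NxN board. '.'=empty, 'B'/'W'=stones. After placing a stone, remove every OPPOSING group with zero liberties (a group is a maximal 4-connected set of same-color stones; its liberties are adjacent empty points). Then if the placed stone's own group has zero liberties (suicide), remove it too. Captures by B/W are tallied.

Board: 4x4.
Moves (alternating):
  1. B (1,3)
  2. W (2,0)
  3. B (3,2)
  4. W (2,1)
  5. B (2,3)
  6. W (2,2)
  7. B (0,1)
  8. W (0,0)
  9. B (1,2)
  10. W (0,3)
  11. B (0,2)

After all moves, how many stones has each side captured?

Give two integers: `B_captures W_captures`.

Answer: 1 0

Derivation:
Move 1: B@(1,3) -> caps B=0 W=0
Move 2: W@(2,0) -> caps B=0 W=0
Move 3: B@(3,2) -> caps B=0 W=0
Move 4: W@(2,1) -> caps B=0 W=0
Move 5: B@(2,3) -> caps B=0 W=0
Move 6: W@(2,2) -> caps B=0 W=0
Move 7: B@(0,1) -> caps B=0 W=0
Move 8: W@(0,0) -> caps B=0 W=0
Move 9: B@(1,2) -> caps B=0 W=0
Move 10: W@(0,3) -> caps B=0 W=0
Move 11: B@(0,2) -> caps B=1 W=0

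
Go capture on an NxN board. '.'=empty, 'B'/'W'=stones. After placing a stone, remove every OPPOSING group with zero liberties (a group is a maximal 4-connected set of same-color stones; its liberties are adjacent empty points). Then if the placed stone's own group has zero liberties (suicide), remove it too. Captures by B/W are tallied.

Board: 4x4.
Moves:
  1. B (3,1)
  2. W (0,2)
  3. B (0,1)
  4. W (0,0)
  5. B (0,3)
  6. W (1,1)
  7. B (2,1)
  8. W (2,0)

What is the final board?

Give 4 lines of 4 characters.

Move 1: B@(3,1) -> caps B=0 W=0
Move 2: W@(0,2) -> caps B=0 W=0
Move 3: B@(0,1) -> caps B=0 W=0
Move 4: W@(0,0) -> caps B=0 W=0
Move 5: B@(0,3) -> caps B=0 W=0
Move 6: W@(1,1) -> caps B=0 W=1
Move 7: B@(2,1) -> caps B=0 W=1
Move 8: W@(2,0) -> caps B=0 W=1

Answer: W.WB
.W..
WB..
.B..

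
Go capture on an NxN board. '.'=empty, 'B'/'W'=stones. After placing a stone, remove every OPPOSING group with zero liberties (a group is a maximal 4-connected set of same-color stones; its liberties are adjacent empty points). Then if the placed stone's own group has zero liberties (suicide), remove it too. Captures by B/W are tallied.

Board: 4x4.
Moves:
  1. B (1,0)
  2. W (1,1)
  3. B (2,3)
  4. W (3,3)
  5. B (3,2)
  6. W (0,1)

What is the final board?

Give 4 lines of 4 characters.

Move 1: B@(1,0) -> caps B=0 W=0
Move 2: W@(1,1) -> caps B=0 W=0
Move 3: B@(2,3) -> caps B=0 W=0
Move 4: W@(3,3) -> caps B=0 W=0
Move 5: B@(3,2) -> caps B=1 W=0
Move 6: W@(0,1) -> caps B=1 W=0

Answer: .W..
BW..
...B
..B.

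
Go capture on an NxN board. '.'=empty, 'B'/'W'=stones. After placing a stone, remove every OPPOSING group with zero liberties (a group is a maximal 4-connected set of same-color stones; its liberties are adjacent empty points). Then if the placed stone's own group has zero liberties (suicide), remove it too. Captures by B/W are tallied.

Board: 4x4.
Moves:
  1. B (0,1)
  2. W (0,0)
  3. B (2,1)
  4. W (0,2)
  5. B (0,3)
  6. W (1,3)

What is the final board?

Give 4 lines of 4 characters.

Answer: WBW.
...W
.B..
....

Derivation:
Move 1: B@(0,1) -> caps B=0 W=0
Move 2: W@(0,0) -> caps B=0 W=0
Move 3: B@(2,1) -> caps B=0 W=0
Move 4: W@(0,2) -> caps B=0 W=0
Move 5: B@(0,3) -> caps B=0 W=0
Move 6: W@(1,3) -> caps B=0 W=1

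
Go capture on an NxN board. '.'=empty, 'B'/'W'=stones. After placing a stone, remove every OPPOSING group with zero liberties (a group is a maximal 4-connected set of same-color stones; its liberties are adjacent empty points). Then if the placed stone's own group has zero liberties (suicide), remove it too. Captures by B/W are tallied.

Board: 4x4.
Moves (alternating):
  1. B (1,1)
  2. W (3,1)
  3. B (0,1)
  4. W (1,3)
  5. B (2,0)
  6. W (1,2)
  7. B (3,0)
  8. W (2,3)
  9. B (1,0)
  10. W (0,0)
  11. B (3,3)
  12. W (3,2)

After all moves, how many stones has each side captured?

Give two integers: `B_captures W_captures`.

Move 1: B@(1,1) -> caps B=0 W=0
Move 2: W@(3,1) -> caps B=0 W=0
Move 3: B@(0,1) -> caps B=0 W=0
Move 4: W@(1,3) -> caps B=0 W=0
Move 5: B@(2,0) -> caps B=0 W=0
Move 6: W@(1,2) -> caps B=0 W=0
Move 7: B@(3,0) -> caps B=0 W=0
Move 8: W@(2,3) -> caps B=0 W=0
Move 9: B@(1,0) -> caps B=0 W=0
Move 10: W@(0,0) -> caps B=0 W=0
Move 11: B@(3,3) -> caps B=0 W=0
Move 12: W@(3,2) -> caps B=0 W=1

Answer: 0 1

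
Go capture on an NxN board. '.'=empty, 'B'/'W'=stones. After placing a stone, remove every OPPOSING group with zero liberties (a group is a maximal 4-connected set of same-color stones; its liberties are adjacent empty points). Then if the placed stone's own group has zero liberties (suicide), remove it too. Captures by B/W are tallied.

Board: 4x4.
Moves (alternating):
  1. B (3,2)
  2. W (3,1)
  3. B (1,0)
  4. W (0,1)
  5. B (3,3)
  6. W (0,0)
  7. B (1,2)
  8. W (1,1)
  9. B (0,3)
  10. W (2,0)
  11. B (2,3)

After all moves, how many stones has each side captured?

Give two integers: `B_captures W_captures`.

Move 1: B@(3,2) -> caps B=0 W=0
Move 2: W@(3,1) -> caps B=0 W=0
Move 3: B@(1,0) -> caps B=0 W=0
Move 4: W@(0,1) -> caps B=0 W=0
Move 5: B@(3,3) -> caps B=0 W=0
Move 6: W@(0,0) -> caps B=0 W=0
Move 7: B@(1,2) -> caps B=0 W=0
Move 8: W@(1,1) -> caps B=0 W=0
Move 9: B@(0,3) -> caps B=0 W=0
Move 10: W@(2,0) -> caps B=0 W=1
Move 11: B@(2,3) -> caps B=0 W=1

Answer: 0 1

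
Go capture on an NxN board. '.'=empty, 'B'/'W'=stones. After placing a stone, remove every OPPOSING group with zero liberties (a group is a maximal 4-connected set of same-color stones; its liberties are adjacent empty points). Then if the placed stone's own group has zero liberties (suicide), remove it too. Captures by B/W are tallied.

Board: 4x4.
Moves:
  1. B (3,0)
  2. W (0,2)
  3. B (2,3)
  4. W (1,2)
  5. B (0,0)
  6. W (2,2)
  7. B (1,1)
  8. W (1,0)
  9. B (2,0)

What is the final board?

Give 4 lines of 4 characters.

Answer: B.W.
.BW.
B.WB
B...

Derivation:
Move 1: B@(3,0) -> caps B=0 W=0
Move 2: W@(0,2) -> caps B=0 W=0
Move 3: B@(2,3) -> caps B=0 W=0
Move 4: W@(1,2) -> caps B=0 W=0
Move 5: B@(0,0) -> caps B=0 W=0
Move 6: W@(2,2) -> caps B=0 W=0
Move 7: B@(1,1) -> caps B=0 W=0
Move 8: W@(1,0) -> caps B=0 W=0
Move 9: B@(2,0) -> caps B=1 W=0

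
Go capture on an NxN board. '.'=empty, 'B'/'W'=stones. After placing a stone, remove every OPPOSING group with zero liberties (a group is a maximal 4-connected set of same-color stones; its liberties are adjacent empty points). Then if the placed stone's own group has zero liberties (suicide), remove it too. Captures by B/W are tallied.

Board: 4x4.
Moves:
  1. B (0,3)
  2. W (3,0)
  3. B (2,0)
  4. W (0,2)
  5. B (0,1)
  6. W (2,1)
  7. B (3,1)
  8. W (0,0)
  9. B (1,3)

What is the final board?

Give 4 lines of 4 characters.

Answer: WBWB
...B
BW..
.B..

Derivation:
Move 1: B@(0,3) -> caps B=0 W=0
Move 2: W@(3,0) -> caps B=0 W=0
Move 3: B@(2,0) -> caps B=0 W=0
Move 4: W@(0,2) -> caps B=0 W=0
Move 5: B@(0,1) -> caps B=0 W=0
Move 6: W@(2,1) -> caps B=0 W=0
Move 7: B@(3,1) -> caps B=1 W=0
Move 8: W@(0,0) -> caps B=1 W=0
Move 9: B@(1,3) -> caps B=1 W=0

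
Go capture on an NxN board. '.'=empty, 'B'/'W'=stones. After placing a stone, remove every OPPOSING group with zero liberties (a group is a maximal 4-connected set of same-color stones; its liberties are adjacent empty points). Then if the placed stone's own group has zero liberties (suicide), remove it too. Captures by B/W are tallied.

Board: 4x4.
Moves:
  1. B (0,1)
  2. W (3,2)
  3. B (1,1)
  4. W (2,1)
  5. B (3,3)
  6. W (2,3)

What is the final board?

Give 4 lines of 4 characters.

Answer: .B..
.B..
.W.W
..W.

Derivation:
Move 1: B@(0,1) -> caps B=0 W=0
Move 2: W@(3,2) -> caps B=0 W=0
Move 3: B@(1,1) -> caps B=0 W=0
Move 4: W@(2,1) -> caps B=0 W=0
Move 5: B@(3,3) -> caps B=0 W=0
Move 6: W@(2,3) -> caps B=0 W=1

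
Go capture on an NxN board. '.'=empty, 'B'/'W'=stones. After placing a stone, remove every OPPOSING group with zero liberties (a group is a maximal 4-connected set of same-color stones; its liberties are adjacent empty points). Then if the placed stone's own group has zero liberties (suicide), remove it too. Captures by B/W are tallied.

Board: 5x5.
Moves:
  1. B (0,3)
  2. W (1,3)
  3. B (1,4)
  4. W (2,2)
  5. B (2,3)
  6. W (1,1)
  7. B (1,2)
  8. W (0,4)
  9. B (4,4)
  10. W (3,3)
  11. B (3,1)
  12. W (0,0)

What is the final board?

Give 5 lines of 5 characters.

Answer: W..B.
.WB.B
..WB.
.B.W.
....B

Derivation:
Move 1: B@(0,3) -> caps B=0 W=0
Move 2: W@(1,3) -> caps B=0 W=0
Move 3: B@(1,4) -> caps B=0 W=0
Move 4: W@(2,2) -> caps B=0 W=0
Move 5: B@(2,3) -> caps B=0 W=0
Move 6: W@(1,1) -> caps B=0 W=0
Move 7: B@(1,2) -> caps B=1 W=0
Move 8: W@(0,4) -> caps B=1 W=0
Move 9: B@(4,4) -> caps B=1 W=0
Move 10: W@(3,3) -> caps B=1 W=0
Move 11: B@(3,1) -> caps B=1 W=0
Move 12: W@(0,0) -> caps B=1 W=0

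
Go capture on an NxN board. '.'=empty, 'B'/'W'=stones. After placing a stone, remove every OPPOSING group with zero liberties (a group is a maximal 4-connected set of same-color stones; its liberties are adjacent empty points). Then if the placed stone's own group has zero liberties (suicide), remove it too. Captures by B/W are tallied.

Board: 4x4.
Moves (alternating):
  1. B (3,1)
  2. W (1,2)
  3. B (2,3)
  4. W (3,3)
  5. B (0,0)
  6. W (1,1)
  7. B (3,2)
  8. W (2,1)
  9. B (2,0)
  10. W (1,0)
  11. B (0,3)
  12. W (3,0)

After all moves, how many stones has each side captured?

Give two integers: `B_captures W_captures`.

Answer: 1 1

Derivation:
Move 1: B@(3,1) -> caps B=0 W=0
Move 2: W@(1,2) -> caps B=0 W=0
Move 3: B@(2,3) -> caps B=0 W=0
Move 4: W@(3,3) -> caps B=0 W=0
Move 5: B@(0,0) -> caps B=0 W=0
Move 6: W@(1,1) -> caps B=0 W=0
Move 7: B@(3,2) -> caps B=1 W=0
Move 8: W@(2,1) -> caps B=1 W=0
Move 9: B@(2,0) -> caps B=1 W=0
Move 10: W@(1,0) -> caps B=1 W=0
Move 11: B@(0,3) -> caps B=1 W=0
Move 12: W@(3,0) -> caps B=1 W=1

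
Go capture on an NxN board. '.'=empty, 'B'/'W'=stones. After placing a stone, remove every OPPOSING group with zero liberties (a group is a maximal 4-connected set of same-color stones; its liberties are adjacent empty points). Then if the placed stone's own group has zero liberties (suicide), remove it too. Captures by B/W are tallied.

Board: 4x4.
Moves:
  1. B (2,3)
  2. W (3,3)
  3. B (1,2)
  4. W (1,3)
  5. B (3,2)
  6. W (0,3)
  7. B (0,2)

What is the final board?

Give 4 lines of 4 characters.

Answer: ..B.
..B.
...B
..B.

Derivation:
Move 1: B@(2,3) -> caps B=0 W=0
Move 2: W@(3,3) -> caps B=0 W=0
Move 3: B@(1,2) -> caps B=0 W=0
Move 4: W@(1,3) -> caps B=0 W=0
Move 5: B@(3,2) -> caps B=1 W=0
Move 6: W@(0,3) -> caps B=1 W=0
Move 7: B@(0,2) -> caps B=3 W=0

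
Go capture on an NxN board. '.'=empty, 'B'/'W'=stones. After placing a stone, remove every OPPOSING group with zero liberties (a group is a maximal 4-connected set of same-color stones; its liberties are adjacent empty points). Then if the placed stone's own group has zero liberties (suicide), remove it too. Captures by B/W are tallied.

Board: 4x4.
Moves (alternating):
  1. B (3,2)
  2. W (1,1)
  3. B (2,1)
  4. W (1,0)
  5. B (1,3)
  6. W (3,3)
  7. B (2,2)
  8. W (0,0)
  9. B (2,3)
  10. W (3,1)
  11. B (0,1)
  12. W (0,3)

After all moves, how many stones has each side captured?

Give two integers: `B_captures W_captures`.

Move 1: B@(3,2) -> caps B=0 W=0
Move 2: W@(1,1) -> caps B=0 W=0
Move 3: B@(2,1) -> caps B=0 W=0
Move 4: W@(1,0) -> caps B=0 W=0
Move 5: B@(1,3) -> caps B=0 W=0
Move 6: W@(3,3) -> caps B=0 W=0
Move 7: B@(2,2) -> caps B=0 W=0
Move 8: W@(0,0) -> caps B=0 W=0
Move 9: B@(2,3) -> caps B=1 W=0
Move 10: W@(3,1) -> caps B=1 W=0
Move 11: B@(0,1) -> caps B=1 W=0
Move 12: W@(0,3) -> caps B=1 W=0

Answer: 1 0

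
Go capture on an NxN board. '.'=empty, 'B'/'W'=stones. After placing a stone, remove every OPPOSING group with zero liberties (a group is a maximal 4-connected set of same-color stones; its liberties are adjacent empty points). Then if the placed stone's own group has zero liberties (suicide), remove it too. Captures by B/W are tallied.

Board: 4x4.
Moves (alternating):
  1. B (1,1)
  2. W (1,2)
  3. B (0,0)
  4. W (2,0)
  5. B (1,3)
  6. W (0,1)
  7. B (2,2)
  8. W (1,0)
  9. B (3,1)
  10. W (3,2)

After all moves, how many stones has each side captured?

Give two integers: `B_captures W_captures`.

Answer: 0 1

Derivation:
Move 1: B@(1,1) -> caps B=0 W=0
Move 2: W@(1,2) -> caps B=0 W=0
Move 3: B@(0,0) -> caps B=0 W=0
Move 4: W@(2,0) -> caps B=0 W=0
Move 5: B@(1,3) -> caps B=0 W=0
Move 6: W@(0,1) -> caps B=0 W=0
Move 7: B@(2,2) -> caps B=0 W=0
Move 8: W@(1,0) -> caps B=0 W=1
Move 9: B@(3,1) -> caps B=0 W=1
Move 10: W@(3,2) -> caps B=0 W=1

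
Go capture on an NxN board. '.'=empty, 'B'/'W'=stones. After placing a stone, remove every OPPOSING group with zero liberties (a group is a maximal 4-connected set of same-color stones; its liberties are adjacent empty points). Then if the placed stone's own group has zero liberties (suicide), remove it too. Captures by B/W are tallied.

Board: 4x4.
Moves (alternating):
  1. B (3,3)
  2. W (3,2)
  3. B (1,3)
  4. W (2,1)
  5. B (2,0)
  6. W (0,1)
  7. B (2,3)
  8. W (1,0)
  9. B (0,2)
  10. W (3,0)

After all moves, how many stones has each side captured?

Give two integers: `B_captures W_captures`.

Answer: 0 1

Derivation:
Move 1: B@(3,3) -> caps B=0 W=0
Move 2: W@(3,2) -> caps B=0 W=0
Move 3: B@(1,3) -> caps B=0 W=0
Move 4: W@(2,1) -> caps B=0 W=0
Move 5: B@(2,0) -> caps B=0 W=0
Move 6: W@(0,1) -> caps B=0 W=0
Move 7: B@(2,3) -> caps B=0 W=0
Move 8: W@(1,0) -> caps B=0 W=0
Move 9: B@(0,2) -> caps B=0 W=0
Move 10: W@(3,0) -> caps B=0 W=1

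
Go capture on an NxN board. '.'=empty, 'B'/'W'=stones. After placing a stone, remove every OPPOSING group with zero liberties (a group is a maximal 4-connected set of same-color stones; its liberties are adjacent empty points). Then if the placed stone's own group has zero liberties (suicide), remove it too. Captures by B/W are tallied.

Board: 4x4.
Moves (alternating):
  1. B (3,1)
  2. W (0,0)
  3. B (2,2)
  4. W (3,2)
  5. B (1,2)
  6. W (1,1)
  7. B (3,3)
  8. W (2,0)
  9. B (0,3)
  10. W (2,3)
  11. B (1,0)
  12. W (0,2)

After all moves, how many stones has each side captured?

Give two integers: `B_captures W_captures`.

Move 1: B@(3,1) -> caps B=0 W=0
Move 2: W@(0,0) -> caps B=0 W=0
Move 3: B@(2,2) -> caps B=0 W=0
Move 4: W@(3,2) -> caps B=0 W=0
Move 5: B@(1,2) -> caps B=0 W=0
Move 6: W@(1,1) -> caps B=0 W=0
Move 7: B@(3,3) -> caps B=1 W=0
Move 8: W@(2,0) -> caps B=1 W=0
Move 9: B@(0,3) -> caps B=1 W=0
Move 10: W@(2,3) -> caps B=1 W=0
Move 11: B@(1,0) -> caps B=1 W=0
Move 12: W@(0,2) -> caps B=1 W=0

Answer: 1 0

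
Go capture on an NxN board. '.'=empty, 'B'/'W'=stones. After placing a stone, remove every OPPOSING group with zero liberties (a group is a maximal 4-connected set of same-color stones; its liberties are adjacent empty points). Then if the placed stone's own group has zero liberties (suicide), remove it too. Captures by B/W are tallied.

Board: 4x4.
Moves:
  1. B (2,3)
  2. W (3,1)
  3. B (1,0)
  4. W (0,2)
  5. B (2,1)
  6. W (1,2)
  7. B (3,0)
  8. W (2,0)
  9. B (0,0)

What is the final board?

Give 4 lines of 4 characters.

Answer: B.W.
B.W.
WB.B
.W..

Derivation:
Move 1: B@(2,3) -> caps B=0 W=0
Move 2: W@(3,1) -> caps B=0 W=0
Move 3: B@(1,0) -> caps B=0 W=0
Move 4: W@(0,2) -> caps B=0 W=0
Move 5: B@(2,1) -> caps B=0 W=0
Move 6: W@(1,2) -> caps B=0 W=0
Move 7: B@(3,0) -> caps B=0 W=0
Move 8: W@(2,0) -> caps B=0 W=1
Move 9: B@(0,0) -> caps B=0 W=1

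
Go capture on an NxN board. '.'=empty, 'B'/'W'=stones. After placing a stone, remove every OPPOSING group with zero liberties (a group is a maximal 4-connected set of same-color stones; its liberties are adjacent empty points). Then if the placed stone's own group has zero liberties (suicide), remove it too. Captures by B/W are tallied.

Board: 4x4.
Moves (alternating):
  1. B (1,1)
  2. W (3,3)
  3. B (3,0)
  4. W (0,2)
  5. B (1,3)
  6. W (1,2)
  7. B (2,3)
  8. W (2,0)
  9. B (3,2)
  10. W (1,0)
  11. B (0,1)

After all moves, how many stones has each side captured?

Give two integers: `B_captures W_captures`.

Move 1: B@(1,1) -> caps B=0 W=0
Move 2: W@(3,3) -> caps B=0 W=0
Move 3: B@(3,0) -> caps B=0 W=0
Move 4: W@(0,2) -> caps B=0 W=0
Move 5: B@(1,3) -> caps B=0 W=0
Move 6: W@(1,2) -> caps B=0 W=0
Move 7: B@(2,3) -> caps B=0 W=0
Move 8: W@(2,0) -> caps B=0 W=0
Move 9: B@(3,2) -> caps B=1 W=0
Move 10: W@(1,0) -> caps B=1 W=0
Move 11: B@(0,1) -> caps B=1 W=0

Answer: 1 0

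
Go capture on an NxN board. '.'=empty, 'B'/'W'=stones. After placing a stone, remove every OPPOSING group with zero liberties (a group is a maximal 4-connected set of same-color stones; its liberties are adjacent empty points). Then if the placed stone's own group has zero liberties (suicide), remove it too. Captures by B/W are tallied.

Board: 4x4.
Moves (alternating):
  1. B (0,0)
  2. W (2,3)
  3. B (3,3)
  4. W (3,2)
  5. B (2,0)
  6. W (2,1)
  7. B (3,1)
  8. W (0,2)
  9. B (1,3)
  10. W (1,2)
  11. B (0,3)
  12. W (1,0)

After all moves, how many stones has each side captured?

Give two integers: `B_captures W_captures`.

Move 1: B@(0,0) -> caps B=0 W=0
Move 2: W@(2,3) -> caps B=0 W=0
Move 3: B@(3,3) -> caps B=0 W=0
Move 4: W@(3,2) -> caps B=0 W=1
Move 5: B@(2,0) -> caps B=0 W=1
Move 6: W@(2,1) -> caps B=0 W=1
Move 7: B@(3,1) -> caps B=0 W=1
Move 8: W@(0,2) -> caps B=0 W=1
Move 9: B@(1,3) -> caps B=0 W=1
Move 10: W@(1,2) -> caps B=0 W=1
Move 11: B@(0,3) -> caps B=0 W=1
Move 12: W@(1,0) -> caps B=0 W=1

Answer: 0 1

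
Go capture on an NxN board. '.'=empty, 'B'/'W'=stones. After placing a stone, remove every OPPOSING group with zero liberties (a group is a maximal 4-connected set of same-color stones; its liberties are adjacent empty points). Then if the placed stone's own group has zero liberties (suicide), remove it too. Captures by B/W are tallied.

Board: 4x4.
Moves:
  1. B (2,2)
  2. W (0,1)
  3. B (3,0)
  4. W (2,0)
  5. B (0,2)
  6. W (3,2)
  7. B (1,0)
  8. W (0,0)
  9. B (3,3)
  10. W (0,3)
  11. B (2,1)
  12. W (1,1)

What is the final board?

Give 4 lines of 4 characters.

Move 1: B@(2,2) -> caps B=0 W=0
Move 2: W@(0,1) -> caps B=0 W=0
Move 3: B@(3,0) -> caps B=0 W=0
Move 4: W@(2,0) -> caps B=0 W=0
Move 5: B@(0,2) -> caps B=0 W=0
Move 6: W@(3,2) -> caps B=0 W=0
Move 7: B@(1,0) -> caps B=0 W=0
Move 8: W@(0,0) -> caps B=0 W=0
Move 9: B@(3,3) -> caps B=0 W=0
Move 10: W@(0,3) -> caps B=0 W=0
Move 11: B@(2,1) -> caps B=1 W=0
Move 12: W@(1,1) -> caps B=1 W=0

Answer: WWBW
BW..
.BB.
B.WB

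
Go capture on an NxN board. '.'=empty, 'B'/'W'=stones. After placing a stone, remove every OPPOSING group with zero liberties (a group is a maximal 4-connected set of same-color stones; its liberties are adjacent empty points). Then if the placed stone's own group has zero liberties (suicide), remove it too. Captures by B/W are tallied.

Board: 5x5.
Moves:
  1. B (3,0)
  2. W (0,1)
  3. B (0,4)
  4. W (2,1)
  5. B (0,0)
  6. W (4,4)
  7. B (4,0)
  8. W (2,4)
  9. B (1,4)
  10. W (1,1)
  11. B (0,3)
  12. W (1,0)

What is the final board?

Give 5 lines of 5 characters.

Move 1: B@(3,0) -> caps B=0 W=0
Move 2: W@(0,1) -> caps B=0 W=0
Move 3: B@(0,4) -> caps B=0 W=0
Move 4: W@(2,1) -> caps B=0 W=0
Move 5: B@(0,0) -> caps B=0 W=0
Move 6: W@(4,4) -> caps B=0 W=0
Move 7: B@(4,0) -> caps B=0 W=0
Move 8: W@(2,4) -> caps B=0 W=0
Move 9: B@(1,4) -> caps B=0 W=0
Move 10: W@(1,1) -> caps B=0 W=0
Move 11: B@(0,3) -> caps B=0 W=0
Move 12: W@(1,0) -> caps B=0 W=1

Answer: .W.BB
WW..B
.W..W
B....
B...W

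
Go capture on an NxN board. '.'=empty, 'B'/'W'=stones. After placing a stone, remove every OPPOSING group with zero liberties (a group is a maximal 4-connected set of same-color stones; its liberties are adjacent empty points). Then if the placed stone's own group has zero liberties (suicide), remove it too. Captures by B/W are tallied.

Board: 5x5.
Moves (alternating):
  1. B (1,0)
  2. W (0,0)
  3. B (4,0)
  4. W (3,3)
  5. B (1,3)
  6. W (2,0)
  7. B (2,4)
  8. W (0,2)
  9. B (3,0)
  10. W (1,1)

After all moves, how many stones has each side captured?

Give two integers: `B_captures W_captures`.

Move 1: B@(1,0) -> caps B=0 W=0
Move 2: W@(0,0) -> caps B=0 W=0
Move 3: B@(4,0) -> caps B=0 W=0
Move 4: W@(3,3) -> caps B=0 W=0
Move 5: B@(1,3) -> caps B=0 W=0
Move 6: W@(2,0) -> caps B=0 W=0
Move 7: B@(2,4) -> caps B=0 W=0
Move 8: W@(0,2) -> caps B=0 W=0
Move 9: B@(3,0) -> caps B=0 W=0
Move 10: W@(1,1) -> caps B=0 W=1

Answer: 0 1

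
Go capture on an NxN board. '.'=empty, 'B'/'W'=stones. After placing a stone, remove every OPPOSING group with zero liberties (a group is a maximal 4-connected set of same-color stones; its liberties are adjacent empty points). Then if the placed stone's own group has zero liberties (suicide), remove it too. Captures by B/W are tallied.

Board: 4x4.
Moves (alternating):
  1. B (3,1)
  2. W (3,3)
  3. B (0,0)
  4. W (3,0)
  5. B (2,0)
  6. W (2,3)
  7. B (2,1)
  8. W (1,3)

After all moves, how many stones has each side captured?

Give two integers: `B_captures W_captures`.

Move 1: B@(3,1) -> caps B=0 W=0
Move 2: W@(3,3) -> caps B=0 W=0
Move 3: B@(0,0) -> caps B=0 W=0
Move 4: W@(3,0) -> caps B=0 W=0
Move 5: B@(2,0) -> caps B=1 W=0
Move 6: W@(2,3) -> caps B=1 W=0
Move 7: B@(2,1) -> caps B=1 W=0
Move 8: W@(1,3) -> caps B=1 W=0

Answer: 1 0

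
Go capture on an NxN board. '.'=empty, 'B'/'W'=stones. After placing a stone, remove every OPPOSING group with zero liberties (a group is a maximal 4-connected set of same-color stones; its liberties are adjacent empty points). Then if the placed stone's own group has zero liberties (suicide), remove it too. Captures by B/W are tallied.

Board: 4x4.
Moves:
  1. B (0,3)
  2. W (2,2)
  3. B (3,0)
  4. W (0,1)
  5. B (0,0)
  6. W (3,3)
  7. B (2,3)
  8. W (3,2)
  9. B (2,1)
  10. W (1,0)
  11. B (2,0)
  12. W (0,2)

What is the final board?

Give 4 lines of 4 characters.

Answer: .WWB
W...
BBWB
B.WW

Derivation:
Move 1: B@(0,3) -> caps B=0 W=0
Move 2: W@(2,2) -> caps B=0 W=0
Move 3: B@(3,0) -> caps B=0 W=0
Move 4: W@(0,1) -> caps B=0 W=0
Move 5: B@(0,0) -> caps B=0 W=0
Move 6: W@(3,3) -> caps B=0 W=0
Move 7: B@(2,3) -> caps B=0 W=0
Move 8: W@(3,2) -> caps B=0 W=0
Move 9: B@(2,1) -> caps B=0 W=0
Move 10: W@(1,0) -> caps B=0 W=1
Move 11: B@(2,0) -> caps B=0 W=1
Move 12: W@(0,2) -> caps B=0 W=1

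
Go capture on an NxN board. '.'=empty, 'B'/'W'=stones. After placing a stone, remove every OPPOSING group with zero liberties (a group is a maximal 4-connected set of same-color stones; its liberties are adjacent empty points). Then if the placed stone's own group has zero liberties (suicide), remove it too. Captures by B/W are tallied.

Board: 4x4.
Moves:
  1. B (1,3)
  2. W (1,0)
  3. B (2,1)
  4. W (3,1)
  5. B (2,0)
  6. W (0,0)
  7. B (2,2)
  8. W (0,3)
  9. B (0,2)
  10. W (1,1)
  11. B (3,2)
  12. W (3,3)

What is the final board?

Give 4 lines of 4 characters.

Answer: W.B.
WW.B
BBB.
.WBW

Derivation:
Move 1: B@(1,3) -> caps B=0 W=0
Move 2: W@(1,0) -> caps B=0 W=0
Move 3: B@(2,1) -> caps B=0 W=0
Move 4: W@(3,1) -> caps B=0 W=0
Move 5: B@(2,0) -> caps B=0 W=0
Move 6: W@(0,0) -> caps B=0 W=0
Move 7: B@(2,2) -> caps B=0 W=0
Move 8: W@(0,3) -> caps B=0 W=0
Move 9: B@(0,2) -> caps B=1 W=0
Move 10: W@(1,1) -> caps B=1 W=0
Move 11: B@(3,2) -> caps B=1 W=0
Move 12: W@(3,3) -> caps B=1 W=0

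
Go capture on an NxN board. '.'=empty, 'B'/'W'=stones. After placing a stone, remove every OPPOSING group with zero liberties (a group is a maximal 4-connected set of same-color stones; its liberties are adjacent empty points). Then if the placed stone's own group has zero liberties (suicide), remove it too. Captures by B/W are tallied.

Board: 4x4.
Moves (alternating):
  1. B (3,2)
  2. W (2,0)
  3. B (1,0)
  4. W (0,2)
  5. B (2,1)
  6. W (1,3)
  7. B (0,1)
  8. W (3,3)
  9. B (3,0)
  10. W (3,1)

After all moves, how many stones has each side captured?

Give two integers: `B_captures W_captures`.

Move 1: B@(3,2) -> caps B=0 W=0
Move 2: W@(2,0) -> caps B=0 W=0
Move 3: B@(1,0) -> caps B=0 W=0
Move 4: W@(0,2) -> caps B=0 W=0
Move 5: B@(2,1) -> caps B=0 W=0
Move 6: W@(1,3) -> caps B=0 W=0
Move 7: B@(0,1) -> caps B=0 W=0
Move 8: W@(3,3) -> caps B=0 W=0
Move 9: B@(3,0) -> caps B=1 W=0
Move 10: W@(3,1) -> caps B=1 W=0

Answer: 1 0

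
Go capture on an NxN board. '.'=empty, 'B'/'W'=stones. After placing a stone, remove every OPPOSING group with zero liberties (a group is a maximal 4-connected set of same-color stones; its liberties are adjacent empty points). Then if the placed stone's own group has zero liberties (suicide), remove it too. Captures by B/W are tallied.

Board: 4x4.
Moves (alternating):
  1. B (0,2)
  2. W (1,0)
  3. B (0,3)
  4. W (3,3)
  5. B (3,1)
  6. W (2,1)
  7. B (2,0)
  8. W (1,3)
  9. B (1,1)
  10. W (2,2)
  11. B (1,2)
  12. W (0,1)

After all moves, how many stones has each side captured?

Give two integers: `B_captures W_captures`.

Answer: 0 4

Derivation:
Move 1: B@(0,2) -> caps B=0 W=0
Move 2: W@(1,0) -> caps B=0 W=0
Move 3: B@(0,3) -> caps B=0 W=0
Move 4: W@(3,3) -> caps B=0 W=0
Move 5: B@(3,1) -> caps B=0 W=0
Move 6: W@(2,1) -> caps B=0 W=0
Move 7: B@(2,0) -> caps B=0 W=0
Move 8: W@(1,3) -> caps B=0 W=0
Move 9: B@(1,1) -> caps B=0 W=0
Move 10: W@(2,2) -> caps B=0 W=0
Move 11: B@(1,2) -> caps B=0 W=0
Move 12: W@(0,1) -> caps B=0 W=4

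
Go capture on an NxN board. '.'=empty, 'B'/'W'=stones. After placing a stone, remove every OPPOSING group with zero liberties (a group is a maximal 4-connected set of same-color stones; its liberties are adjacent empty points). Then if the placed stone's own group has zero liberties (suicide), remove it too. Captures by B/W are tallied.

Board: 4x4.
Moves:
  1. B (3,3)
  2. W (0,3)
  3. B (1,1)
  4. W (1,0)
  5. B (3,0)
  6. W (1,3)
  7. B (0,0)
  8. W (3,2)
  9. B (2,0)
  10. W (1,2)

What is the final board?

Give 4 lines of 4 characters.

Move 1: B@(3,3) -> caps B=0 W=0
Move 2: W@(0,3) -> caps B=0 W=0
Move 3: B@(1,1) -> caps B=0 W=0
Move 4: W@(1,0) -> caps B=0 W=0
Move 5: B@(3,0) -> caps B=0 W=0
Move 6: W@(1,3) -> caps B=0 W=0
Move 7: B@(0,0) -> caps B=0 W=0
Move 8: W@(3,2) -> caps B=0 W=0
Move 9: B@(2,0) -> caps B=1 W=0
Move 10: W@(1,2) -> caps B=1 W=0

Answer: B..W
.BWW
B...
B.WB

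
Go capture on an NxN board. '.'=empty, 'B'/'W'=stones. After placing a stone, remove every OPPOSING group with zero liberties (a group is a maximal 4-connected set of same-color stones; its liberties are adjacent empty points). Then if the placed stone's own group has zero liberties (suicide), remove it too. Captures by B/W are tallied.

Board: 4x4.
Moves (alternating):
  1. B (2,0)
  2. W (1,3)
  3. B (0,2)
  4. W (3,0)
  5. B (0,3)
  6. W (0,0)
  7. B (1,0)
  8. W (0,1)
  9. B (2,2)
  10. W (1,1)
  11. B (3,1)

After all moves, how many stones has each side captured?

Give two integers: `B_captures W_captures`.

Move 1: B@(2,0) -> caps B=0 W=0
Move 2: W@(1,3) -> caps B=0 W=0
Move 3: B@(0,2) -> caps B=0 W=0
Move 4: W@(3,0) -> caps B=0 W=0
Move 5: B@(0,3) -> caps B=0 W=0
Move 6: W@(0,0) -> caps B=0 W=0
Move 7: B@(1,0) -> caps B=0 W=0
Move 8: W@(0,1) -> caps B=0 W=0
Move 9: B@(2,2) -> caps B=0 W=0
Move 10: W@(1,1) -> caps B=0 W=0
Move 11: B@(3,1) -> caps B=1 W=0

Answer: 1 0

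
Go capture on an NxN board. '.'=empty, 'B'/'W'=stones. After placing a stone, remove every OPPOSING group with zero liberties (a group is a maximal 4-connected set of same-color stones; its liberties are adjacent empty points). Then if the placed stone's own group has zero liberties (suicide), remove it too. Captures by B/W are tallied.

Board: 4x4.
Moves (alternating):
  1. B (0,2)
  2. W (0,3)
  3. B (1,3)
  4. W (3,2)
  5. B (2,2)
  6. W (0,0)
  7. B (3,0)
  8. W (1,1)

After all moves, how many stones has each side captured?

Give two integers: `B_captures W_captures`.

Move 1: B@(0,2) -> caps B=0 W=0
Move 2: W@(0,3) -> caps B=0 W=0
Move 3: B@(1,3) -> caps B=1 W=0
Move 4: W@(3,2) -> caps B=1 W=0
Move 5: B@(2,2) -> caps B=1 W=0
Move 6: W@(0,0) -> caps B=1 W=0
Move 7: B@(3,0) -> caps B=1 W=0
Move 8: W@(1,1) -> caps B=1 W=0

Answer: 1 0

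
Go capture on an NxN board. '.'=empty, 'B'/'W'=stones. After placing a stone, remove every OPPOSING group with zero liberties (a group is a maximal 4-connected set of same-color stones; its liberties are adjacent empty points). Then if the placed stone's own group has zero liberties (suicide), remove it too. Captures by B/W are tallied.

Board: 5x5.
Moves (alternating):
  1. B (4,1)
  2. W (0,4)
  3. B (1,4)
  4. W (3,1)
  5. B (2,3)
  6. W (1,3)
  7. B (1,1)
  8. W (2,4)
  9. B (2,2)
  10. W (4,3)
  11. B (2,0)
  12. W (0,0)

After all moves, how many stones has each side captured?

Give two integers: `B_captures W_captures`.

Move 1: B@(4,1) -> caps B=0 W=0
Move 2: W@(0,4) -> caps B=0 W=0
Move 3: B@(1,4) -> caps B=0 W=0
Move 4: W@(3,1) -> caps B=0 W=0
Move 5: B@(2,3) -> caps B=0 W=0
Move 6: W@(1,3) -> caps B=0 W=0
Move 7: B@(1,1) -> caps B=0 W=0
Move 8: W@(2,4) -> caps B=0 W=1
Move 9: B@(2,2) -> caps B=0 W=1
Move 10: W@(4,3) -> caps B=0 W=1
Move 11: B@(2,0) -> caps B=0 W=1
Move 12: W@(0,0) -> caps B=0 W=1

Answer: 0 1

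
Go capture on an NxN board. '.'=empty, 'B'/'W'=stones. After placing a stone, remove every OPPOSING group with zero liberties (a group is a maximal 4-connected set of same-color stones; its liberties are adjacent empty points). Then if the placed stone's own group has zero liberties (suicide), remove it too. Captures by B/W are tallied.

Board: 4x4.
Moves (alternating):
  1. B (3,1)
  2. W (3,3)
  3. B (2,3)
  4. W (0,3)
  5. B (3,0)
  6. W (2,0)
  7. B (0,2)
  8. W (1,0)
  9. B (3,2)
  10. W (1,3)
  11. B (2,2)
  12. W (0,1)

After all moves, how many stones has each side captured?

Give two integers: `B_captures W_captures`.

Answer: 1 0

Derivation:
Move 1: B@(3,1) -> caps B=0 W=0
Move 2: W@(3,3) -> caps B=0 W=0
Move 3: B@(2,3) -> caps B=0 W=0
Move 4: W@(0,3) -> caps B=0 W=0
Move 5: B@(3,0) -> caps B=0 W=0
Move 6: W@(2,0) -> caps B=0 W=0
Move 7: B@(0,2) -> caps B=0 W=0
Move 8: W@(1,0) -> caps B=0 W=0
Move 9: B@(3,2) -> caps B=1 W=0
Move 10: W@(1,3) -> caps B=1 W=0
Move 11: B@(2,2) -> caps B=1 W=0
Move 12: W@(0,1) -> caps B=1 W=0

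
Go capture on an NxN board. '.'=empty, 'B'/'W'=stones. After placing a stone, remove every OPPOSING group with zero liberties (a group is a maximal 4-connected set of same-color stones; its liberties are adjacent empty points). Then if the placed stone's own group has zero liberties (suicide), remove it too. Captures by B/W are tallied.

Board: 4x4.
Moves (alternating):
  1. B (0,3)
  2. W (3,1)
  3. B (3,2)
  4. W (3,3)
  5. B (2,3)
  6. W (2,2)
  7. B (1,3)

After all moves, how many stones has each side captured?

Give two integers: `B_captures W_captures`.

Move 1: B@(0,3) -> caps B=0 W=0
Move 2: W@(3,1) -> caps B=0 W=0
Move 3: B@(3,2) -> caps B=0 W=0
Move 4: W@(3,3) -> caps B=0 W=0
Move 5: B@(2,3) -> caps B=1 W=0
Move 6: W@(2,2) -> caps B=1 W=0
Move 7: B@(1,3) -> caps B=1 W=0

Answer: 1 0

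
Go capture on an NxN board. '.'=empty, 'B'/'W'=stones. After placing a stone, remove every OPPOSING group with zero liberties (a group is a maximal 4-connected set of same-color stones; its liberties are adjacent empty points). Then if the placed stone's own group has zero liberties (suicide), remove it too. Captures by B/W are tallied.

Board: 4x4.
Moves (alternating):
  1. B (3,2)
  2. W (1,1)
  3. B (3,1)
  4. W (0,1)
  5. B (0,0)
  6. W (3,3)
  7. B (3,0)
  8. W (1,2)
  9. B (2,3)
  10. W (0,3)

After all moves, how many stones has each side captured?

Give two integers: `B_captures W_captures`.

Answer: 1 0

Derivation:
Move 1: B@(3,2) -> caps B=0 W=0
Move 2: W@(1,1) -> caps B=0 W=0
Move 3: B@(3,1) -> caps B=0 W=0
Move 4: W@(0,1) -> caps B=0 W=0
Move 5: B@(0,0) -> caps B=0 W=0
Move 6: W@(3,3) -> caps B=0 W=0
Move 7: B@(3,0) -> caps B=0 W=0
Move 8: W@(1,2) -> caps B=0 W=0
Move 9: B@(2,3) -> caps B=1 W=0
Move 10: W@(0,3) -> caps B=1 W=0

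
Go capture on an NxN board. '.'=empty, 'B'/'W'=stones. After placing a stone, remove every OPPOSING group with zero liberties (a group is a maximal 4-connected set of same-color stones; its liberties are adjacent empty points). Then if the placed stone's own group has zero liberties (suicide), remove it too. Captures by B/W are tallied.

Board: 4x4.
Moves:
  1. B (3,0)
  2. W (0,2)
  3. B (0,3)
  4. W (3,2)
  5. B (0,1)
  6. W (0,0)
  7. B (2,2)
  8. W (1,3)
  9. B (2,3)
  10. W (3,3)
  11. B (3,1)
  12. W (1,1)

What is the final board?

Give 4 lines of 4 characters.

Move 1: B@(3,0) -> caps B=0 W=0
Move 2: W@(0,2) -> caps B=0 W=0
Move 3: B@(0,3) -> caps B=0 W=0
Move 4: W@(3,2) -> caps B=0 W=0
Move 5: B@(0,1) -> caps B=0 W=0
Move 6: W@(0,0) -> caps B=0 W=0
Move 7: B@(2,2) -> caps B=0 W=0
Move 8: W@(1,3) -> caps B=0 W=1
Move 9: B@(2,3) -> caps B=0 W=1
Move 10: W@(3,3) -> caps B=0 W=1
Move 11: B@(3,1) -> caps B=2 W=1
Move 12: W@(1,1) -> caps B=2 W=2

Answer: W.W.
.W.W
..BB
BB..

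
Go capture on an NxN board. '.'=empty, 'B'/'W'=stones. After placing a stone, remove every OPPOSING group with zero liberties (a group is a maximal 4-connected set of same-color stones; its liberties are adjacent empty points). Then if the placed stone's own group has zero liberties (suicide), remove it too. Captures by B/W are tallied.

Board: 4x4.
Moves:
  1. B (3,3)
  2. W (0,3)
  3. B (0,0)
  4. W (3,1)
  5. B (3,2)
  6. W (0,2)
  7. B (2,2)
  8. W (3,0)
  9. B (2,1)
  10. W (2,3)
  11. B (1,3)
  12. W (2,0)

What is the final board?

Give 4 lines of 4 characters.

Answer: B.WW
...B
WBB.
WWBB

Derivation:
Move 1: B@(3,3) -> caps B=0 W=0
Move 2: W@(0,3) -> caps B=0 W=0
Move 3: B@(0,0) -> caps B=0 W=0
Move 4: W@(3,1) -> caps B=0 W=0
Move 5: B@(3,2) -> caps B=0 W=0
Move 6: W@(0,2) -> caps B=0 W=0
Move 7: B@(2,2) -> caps B=0 W=0
Move 8: W@(3,0) -> caps B=0 W=0
Move 9: B@(2,1) -> caps B=0 W=0
Move 10: W@(2,3) -> caps B=0 W=0
Move 11: B@(1,3) -> caps B=1 W=0
Move 12: W@(2,0) -> caps B=1 W=0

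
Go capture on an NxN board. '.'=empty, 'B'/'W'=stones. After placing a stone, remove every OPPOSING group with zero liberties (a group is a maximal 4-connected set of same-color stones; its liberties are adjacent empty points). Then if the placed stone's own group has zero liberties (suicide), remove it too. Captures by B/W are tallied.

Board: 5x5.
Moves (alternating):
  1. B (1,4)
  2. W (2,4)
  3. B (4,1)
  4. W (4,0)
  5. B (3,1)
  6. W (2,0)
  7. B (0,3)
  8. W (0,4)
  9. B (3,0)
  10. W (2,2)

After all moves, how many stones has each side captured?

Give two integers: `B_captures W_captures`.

Move 1: B@(1,4) -> caps B=0 W=0
Move 2: W@(2,4) -> caps B=0 W=0
Move 3: B@(4,1) -> caps B=0 W=0
Move 4: W@(4,0) -> caps B=0 W=0
Move 5: B@(3,1) -> caps B=0 W=0
Move 6: W@(2,0) -> caps B=0 W=0
Move 7: B@(0,3) -> caps B=0 W=0
Move 8: W@(0,4) -> caps B=0 W=0
Move 9: B@(3,0) -> caps B=1 W=0
Move 10: W@(2,2) -> caps B=1 W=0

Answer: 1 0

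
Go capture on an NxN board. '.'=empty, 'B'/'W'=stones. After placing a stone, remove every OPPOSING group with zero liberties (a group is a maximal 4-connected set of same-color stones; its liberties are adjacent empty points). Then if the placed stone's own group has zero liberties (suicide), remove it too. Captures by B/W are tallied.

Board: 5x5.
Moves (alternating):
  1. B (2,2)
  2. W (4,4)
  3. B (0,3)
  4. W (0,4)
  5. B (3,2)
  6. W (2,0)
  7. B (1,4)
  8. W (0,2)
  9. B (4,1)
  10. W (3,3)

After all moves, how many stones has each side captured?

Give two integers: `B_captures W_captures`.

Move 1: B@(2,2) -> caps B=0 W=0
Move 2: W@(4,4) -> caps B=0 W=0
Move 3: B@(0,3) -> caps B=0 W=0
Move 4: W@(0,4) -> caps B=0 W=0
Move 5: B@(3,2) -> caps B=0 W=0
Move 6: W@(2,0) -> caps B=0 W=0
Move 7: B@(1,4) -> caps B=1 W=0
Move 8: W@(0,2) -> caps B=1 W=0
Move 9: B@(4,1) -> caps B=1 W=0
Move 10: W@(3,3) -> caps B=1 W=0

Answer: 1 0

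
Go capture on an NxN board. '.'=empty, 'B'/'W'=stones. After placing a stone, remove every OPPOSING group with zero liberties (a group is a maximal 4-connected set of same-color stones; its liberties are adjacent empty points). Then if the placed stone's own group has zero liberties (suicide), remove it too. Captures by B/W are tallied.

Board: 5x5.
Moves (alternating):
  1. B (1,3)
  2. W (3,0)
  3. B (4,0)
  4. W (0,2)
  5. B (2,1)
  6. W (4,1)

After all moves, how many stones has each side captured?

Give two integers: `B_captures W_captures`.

Move 1: B@(1,3) -> caps B=0 W=0
Move 2: W@(3,0) -> caps B=0 W=0
Move 3: B@(4,0) -> caps B=0 W=0
Move 4: W@(0,2) -> caps B=0 W=0
Move 5: B@(2,1) -> caps B=0 W=0
Move 6: W@(4,1) -> caps B=0 W=1

Answer: 0 1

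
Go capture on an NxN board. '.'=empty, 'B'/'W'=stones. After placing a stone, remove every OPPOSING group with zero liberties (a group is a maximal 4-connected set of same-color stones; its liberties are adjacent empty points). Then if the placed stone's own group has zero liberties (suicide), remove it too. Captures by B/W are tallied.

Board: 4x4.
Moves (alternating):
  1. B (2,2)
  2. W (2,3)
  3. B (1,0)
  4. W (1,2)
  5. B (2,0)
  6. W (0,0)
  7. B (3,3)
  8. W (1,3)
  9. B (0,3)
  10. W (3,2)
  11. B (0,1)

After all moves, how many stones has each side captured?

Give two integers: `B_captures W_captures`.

Move 1: B@(2,2) -> caps B=0 W=0
Move 2: W@(2,3) -> caps B=0 W=0
Move 3: B@(1,0) -> caps B=0 W=0
Move 4: W@(1,2) -> caps B=0 W=0
Move 5: B@(2,0) -> caps B=0 W=0
Move 6: W@(0,0) -> caps B=0 W=0
Move 7: B@(3,3) -> caps B=0 W=0
Move 8: W@(1,3) -> caps B=0 W=0
Move 9: B@(0,3) -> caps B=0 W=0
Move 10: W@(3,2) -> caps B=0 W=1
Move 11: B@(0,1) -> caps B=1 W=1

Answer: 1 1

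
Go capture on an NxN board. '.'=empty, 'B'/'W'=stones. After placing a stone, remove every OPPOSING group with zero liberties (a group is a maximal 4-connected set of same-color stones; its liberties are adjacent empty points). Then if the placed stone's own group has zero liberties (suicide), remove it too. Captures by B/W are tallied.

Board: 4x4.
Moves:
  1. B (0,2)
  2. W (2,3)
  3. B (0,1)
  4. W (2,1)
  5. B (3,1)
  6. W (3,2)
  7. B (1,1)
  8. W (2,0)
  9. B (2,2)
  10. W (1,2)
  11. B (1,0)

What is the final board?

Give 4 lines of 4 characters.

Move 1: B@(0,2) -> caps B=0 W=0
Move 2: W@(2,3) -> caps B=0 W=0
Move 3: B@(0,1) -> caps B=0 W=0
Move 4: W@(2,1) -> caps B=0 W=0
Move 5: B@(3,1) -> caps B=0 W=0
Move 6: W@(3,2) -> caps B=0 W=0
Move 7: B@(1,1) -> caps B=0 W=0
Move 8: W@(2,0) -> caps B=0 W=0
Move 9: B@(2,2) -> caps B=0 W=0
Move 10: W@(1,2) -> caps B=0 W=1
Move 11: B@(1,0) -> caps B=0 W=1

Answer: .BB.
BBW.
WW.W
.BW.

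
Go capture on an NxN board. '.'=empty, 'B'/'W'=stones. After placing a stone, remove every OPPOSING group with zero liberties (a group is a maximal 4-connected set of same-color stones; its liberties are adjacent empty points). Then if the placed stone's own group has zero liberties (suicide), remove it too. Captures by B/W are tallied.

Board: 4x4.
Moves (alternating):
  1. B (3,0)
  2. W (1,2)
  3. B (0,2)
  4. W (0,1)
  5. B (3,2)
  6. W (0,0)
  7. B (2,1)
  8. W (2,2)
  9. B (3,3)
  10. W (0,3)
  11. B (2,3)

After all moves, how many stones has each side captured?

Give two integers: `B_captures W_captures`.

Move 1: B@(3,0) -> caps B=0 W=0
Move 2: W@(1,2) -> caps B=0 W=0
Move 3: B@(0,2) -> caps B=0 W=0
Move 4: W@(0,1) -> caps B=0 W=0
Move 5: B@(3,2) -> caps B=0 W=0
Move 6: W@(0,0) -> caps B=0 W=0
Move 7: B@(2,1) -> caps B=0 W=0
Move 8: W@(2,2) -> caps B=0 W=0
Move 9: B@(3,3) -> caps B=0 W=0
Move 10: W@(0,3) -> caps B=0 W=1
Move 11: B@(2,3) -> caps B=0 W=1

Answer: 0 1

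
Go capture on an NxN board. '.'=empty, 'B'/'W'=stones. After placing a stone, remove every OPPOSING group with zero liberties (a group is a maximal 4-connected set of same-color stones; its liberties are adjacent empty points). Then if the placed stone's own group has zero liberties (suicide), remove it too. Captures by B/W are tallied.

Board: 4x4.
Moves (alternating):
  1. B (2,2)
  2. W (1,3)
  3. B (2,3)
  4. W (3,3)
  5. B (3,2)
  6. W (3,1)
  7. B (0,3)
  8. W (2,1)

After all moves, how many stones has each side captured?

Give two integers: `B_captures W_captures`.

Move 1: B@(2,2) -> caps B=0 W=0
Move 2: W@(1,3) -> caps B=0 W=0
Move 3: B@(2,3) -> caps B=0 W=0
Move 4: W@(3,3) -> caps B=0 W=0
Move 5: B@(3,2) -> caps B=1 W=0
Move 6: W@(3,1) -> caps B=1 W=0
Move 7: B@(0,3) -> caps B=1 W=0
Move 8: W@(2,1) -> caps B=1 W=0

Answer: 1 0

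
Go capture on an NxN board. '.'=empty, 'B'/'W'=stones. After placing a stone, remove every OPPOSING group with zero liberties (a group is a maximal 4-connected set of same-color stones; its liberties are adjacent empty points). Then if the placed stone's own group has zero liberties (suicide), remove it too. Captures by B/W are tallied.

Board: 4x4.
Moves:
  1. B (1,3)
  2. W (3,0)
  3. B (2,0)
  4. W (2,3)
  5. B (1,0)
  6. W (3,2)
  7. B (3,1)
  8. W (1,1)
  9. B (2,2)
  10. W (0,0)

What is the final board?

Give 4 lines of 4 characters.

Answer: W...
BW.B
B.BW
.BW.

Derivation:
Move 1: B@(1,3) -> caps B=0 W=0
Move 2: W@(3,0) -> caps B=0 W=0
Move 3: B@(2,0) -> caps B=0 W=0
Move 4: W@(2,3) -> caps B=0 W=0
Move 5: B@(1,0) -> caps B=0 W=0
Move 6: W@(3,2) -> caps B=0 W=0
Move 7: B@(3,1) -> caps B=1 W=0
Move 8: W@(1,1) -> caps B=1 W=0
Move 9: B@(2,2) -> caps B=1 W=0
Move 10: W@(0,0) -> caps B=1 W=0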